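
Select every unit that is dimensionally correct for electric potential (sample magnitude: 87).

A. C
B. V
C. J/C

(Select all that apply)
B, C

electric potential has SI base units: kg * m^2 / (A * s^3)

Checking each option against kg * m^2 / (A * s^3):
  A. C: ✗ does not match
  B. V: ✓ matches
  C. J/C: ✓ matches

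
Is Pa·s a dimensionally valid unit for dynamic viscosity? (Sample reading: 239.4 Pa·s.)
Yes

dynamic viscosity has SI base units: kg / (m * s)
Pa·s reduces to the same SI base units, so it is a valid unit for dynamic viscosity.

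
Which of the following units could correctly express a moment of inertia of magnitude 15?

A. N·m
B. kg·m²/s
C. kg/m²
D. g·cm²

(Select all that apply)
D

moment of inertia has SI base units: kg * m^2

Checking each option against kg * m^2:
  A. N·m: ✗ does not match
  B. kg·m²/s: ✗ does not match
  C. kg/m²: ✗ does not match
  D. g·cm²: ✓ matches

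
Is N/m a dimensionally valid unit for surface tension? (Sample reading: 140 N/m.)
Yes

surface tension has SI base units: kg / s^2
N/m reduces to the same SI base units, so it is a valid unit for surface tension.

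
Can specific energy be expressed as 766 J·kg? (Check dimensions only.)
No

specific energy has SI base units: m^2 / s^2
J·kg does NOT reduce to m^2 / s^2; a valid unit for specific energy would be e.g. J/kg.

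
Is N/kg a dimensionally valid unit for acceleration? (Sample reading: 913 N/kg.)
Yes

acceleration has SI base units: m / s^2
N/kg reduces to the same SI base units, so it is a valid unit for acceleration.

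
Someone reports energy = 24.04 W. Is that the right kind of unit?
No

energy has SI base units: kg * m^2 / s^2
W does NOT reduce to kg * m^2 / s^2; a valid unit for energy would be e.g. J.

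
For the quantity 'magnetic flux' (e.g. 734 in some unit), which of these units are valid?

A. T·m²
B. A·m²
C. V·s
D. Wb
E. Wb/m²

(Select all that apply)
A, C, D

magnetic flux has SI base units: kg * m^2 / (A * s^2)

Checking each option against kg * m^2 / (A * s^2):
  A. T·m²: ✓ matches
  B. A·m²: ✗ does not match
  C. V·s: ✓ matches
  D. Wb: ✓ matches
  E. Wb/m²: ✗ does not match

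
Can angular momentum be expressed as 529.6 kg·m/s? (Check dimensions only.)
No

angular momentum has SI base units: kg * m^2 / s
kg·m/s does NOT reduce to kg * m^2 / s; a valid unit for angular momentum would be e.g. kg·m²/s.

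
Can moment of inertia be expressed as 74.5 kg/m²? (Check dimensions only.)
No

moment of inertia has SI base units: kg * m^2
kg/m² does NOT reduce to kg * m^2; a valid unit for moment of inertia would be e.g. kg·m².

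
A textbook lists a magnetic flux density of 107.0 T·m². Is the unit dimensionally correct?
No

magnetic flux density has SI base units: kg / (A * s^2)
T·m² does NOT reduce to kg / (A * s^2); a valid unit for magnetic flux density would be e.g. T.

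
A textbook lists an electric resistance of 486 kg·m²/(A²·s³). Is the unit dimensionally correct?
Yes

electric resistance has SI base units: kg * m^2 / (A^2 * s^3)
kg·m²/(A²·s³) reduces to the same SI base units, so it is a valid unit for electric resistance.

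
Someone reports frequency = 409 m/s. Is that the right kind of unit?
No

frequency has SI base units: 1 / s
m/s does NOT reduce to 1 / s; a valid unit for frequency would be e.g. Hz.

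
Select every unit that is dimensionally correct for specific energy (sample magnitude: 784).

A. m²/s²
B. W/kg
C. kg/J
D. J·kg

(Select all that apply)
A

specific energy has SI base units: m^2 / s^2

Checking each option against m^2 / s^2:
  A. m²/s²: ✓ matches
  B. W/kg: ✗ does not match
  C. kg/J: ✗ does not match
  D. J·kg: ✗ does not match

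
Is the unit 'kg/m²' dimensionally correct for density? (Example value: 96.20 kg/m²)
No

density has SI base units: kg / m^3
kg/m² does NOT reduce to kg / m^3; a valid unit for density would be e.g. kg/m³.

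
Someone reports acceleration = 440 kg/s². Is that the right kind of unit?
No

acceleration has SI base units: m / s^2
kg/s² does NOT reduce to m / s^2; a valid unit for acceleration would be e.g. m/s².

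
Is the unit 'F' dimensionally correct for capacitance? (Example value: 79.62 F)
Yes

capacitance has SI base units: A^2 * s^4 / (kg * m^2)
F reduces to the same SI base units, so it is a valid unit for capacitance.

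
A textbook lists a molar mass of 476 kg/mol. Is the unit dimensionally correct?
Yes

molar mass has SI base units: kg / mol
kg/mol reduces to the same SI base units, so it is a valid unit for molar mass.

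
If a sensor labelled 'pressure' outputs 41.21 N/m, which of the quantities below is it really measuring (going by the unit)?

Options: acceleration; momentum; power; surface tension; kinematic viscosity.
surface tension

pressure should have units dimensionally equivalent to kg / (m * s^2) (e.g. Pa).
The given unit 'N/m' reduces to kg / s^2. Of the listed options, that is the dimensionality of surface tension.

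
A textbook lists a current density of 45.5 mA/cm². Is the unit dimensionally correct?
Yes

current density has SI base units: A / m^2
mA/cm² reduces to the same SI base units, so it is a valid unit for current density.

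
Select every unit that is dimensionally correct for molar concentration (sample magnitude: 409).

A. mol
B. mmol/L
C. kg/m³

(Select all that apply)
B

molar concentration has SI base units: mol / m^3

Checking each option against mol / m^3:
  A. mol: ✗ does not match
  B. mmol/L: ✓ matches
  C. kg/m³: ✗ does not match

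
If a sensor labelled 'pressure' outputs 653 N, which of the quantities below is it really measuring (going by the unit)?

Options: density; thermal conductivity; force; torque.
force

pressure should have units dimensionally equivalent to kg / (m * s^2) (e.g. Pa).
The given unit 'N' reduces to kg * m / s^2. Of the listed options, that is the dimensionality of force.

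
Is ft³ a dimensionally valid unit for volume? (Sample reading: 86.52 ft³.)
Yes

volume has SI base units: m^3
ft³ reduces to the same SI base units, so it is a valid unit for volume.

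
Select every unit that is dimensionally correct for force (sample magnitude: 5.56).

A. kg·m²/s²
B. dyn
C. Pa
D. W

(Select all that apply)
B

force has SI base units: kg * m / s^2

Checking each option against kg * m / s^2:
  A. kg·m²/s²: ✗ does not match
  B. dyn: ✓ matches
  C. Pa: ✗ does not match
  D. W: ✗ does not match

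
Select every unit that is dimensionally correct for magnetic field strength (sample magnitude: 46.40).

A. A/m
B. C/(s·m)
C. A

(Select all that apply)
A, B

magnetic field strength has SI base units: A / m

Checking each option against A / m:
  A. A/m: ✓ matches
  B. C/(s·m): ✓ matches
  C. A: ✗ does not match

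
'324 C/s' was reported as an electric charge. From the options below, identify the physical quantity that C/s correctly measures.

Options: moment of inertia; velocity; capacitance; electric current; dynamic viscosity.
electric current

electric charge should have units dimensionally equivalent to A * s (e.g. C).
The given unit 'C/s' reduces to A. Of the listed options, that is the dimensionality of electric current.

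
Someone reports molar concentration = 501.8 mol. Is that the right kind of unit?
No

molar concentration has SI base units: mol / m^3
mol does NOT reduce to mol / m^3; a valid unit for molar concentration would be e.g. mol/m³.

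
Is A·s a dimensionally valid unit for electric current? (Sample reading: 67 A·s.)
No

electric current has SI base units: A
A·s does NOT reduce to A; a valid unit for electric current would be e.g. A.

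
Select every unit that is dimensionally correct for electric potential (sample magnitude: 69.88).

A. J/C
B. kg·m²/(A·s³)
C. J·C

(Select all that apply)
A, B

electric potential has SI base units: kg * m^2 / (A * s^3)

Checking each option against kg * m^2 / (A * s^3):
  A. J/C: ✓ matches
  B. kg·m²/(A·s³): ✓ matches
  C. J·C: ✗ does not match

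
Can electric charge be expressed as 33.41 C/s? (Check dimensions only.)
No

electric charge has SI base units: A * s
C/s does NOT reduce to A * s; a valid unit for electric charge would be e.g. C.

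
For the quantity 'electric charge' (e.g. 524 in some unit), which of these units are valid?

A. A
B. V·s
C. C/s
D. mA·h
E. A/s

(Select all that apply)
D

electric charge has SI base units: A * s

Checking each option against A * s:
  A. A: ✗ does not match
  B. V·s: ✗ does not match
  C. C/s: ✗ does not match
  D. mA·h: ✓ matches
  E. A/s: ✗ does not match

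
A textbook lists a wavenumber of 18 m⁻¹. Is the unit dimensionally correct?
Yes

wavenumber has SI base units: 1 / m
m⁻¹ reduces to the same SI base units, so it is a valid unit for wavenumber.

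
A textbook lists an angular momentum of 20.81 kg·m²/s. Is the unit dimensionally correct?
Yes

angular momentum has SI base units: kg * m^2 / s
kg·m²/s reduces to the same SI base units, so it is a valid unit for angular momentum.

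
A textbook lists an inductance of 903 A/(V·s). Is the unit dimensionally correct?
No

inductance has SI base units: kg * m^2 / (A^2 * s^2)
A/(V·s) does NOT reduce to kg * m^2 / (A^2 * s^2); a valid unit for inductance would be e.g. H.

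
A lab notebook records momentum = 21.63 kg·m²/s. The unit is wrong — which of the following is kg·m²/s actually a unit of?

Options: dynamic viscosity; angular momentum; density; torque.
angular momentum

momentum should have units dimensionally equivalent to kg * m / s (e.g. kg·m/s).
The given unit 'kg·m²/s' reduces to kg * m^2 / s. Of the listed options, that is the dimensionality of angular momentum.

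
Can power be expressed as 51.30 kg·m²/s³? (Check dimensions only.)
Yes

power has SI base units: kg * m^2 / s^3
kg·m²/s³ reduces to the same SI base units, so it is a valid unit for power.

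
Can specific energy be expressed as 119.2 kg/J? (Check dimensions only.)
No

specific energy has SI base units: m^2 / s^2
kg/J does NOT reduce to m^2 / s^2; a valid unit for specific energy would be e.g. J/kg.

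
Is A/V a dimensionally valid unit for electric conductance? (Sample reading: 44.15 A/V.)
Yes

electric conductance has SI base units: A^2 * s^3 / (kg * m^2)
A/V reduces to the same SI base units, so it is a valid unit for electric conductance.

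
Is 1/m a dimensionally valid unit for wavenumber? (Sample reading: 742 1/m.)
Yes

wavenumber has SI base units: 1 / m
1/m reduces to the same SI base units, so it is a valid unit for wavenumber.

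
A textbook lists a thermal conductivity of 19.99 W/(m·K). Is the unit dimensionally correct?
Yes

thermal conductivity has SI base units: kg * m / (s^3 * K)
W/(m·K) reduces to the same SI base units, so it is a valid unit for thermal conductivity.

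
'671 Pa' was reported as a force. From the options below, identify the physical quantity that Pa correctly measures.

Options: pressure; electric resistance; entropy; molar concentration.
pressure

force should have units dimensionally equivalent to kg * m / s^2 (e.g. N).
The given unit 'Pa' reduces to kg / (m * s^2). Of the listed options, that is the dimensionality of pressure.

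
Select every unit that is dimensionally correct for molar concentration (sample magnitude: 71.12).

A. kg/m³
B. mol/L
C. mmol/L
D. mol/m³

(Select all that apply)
B, C, D

molar concentration has SI base units: mol / m^3

Checking each option against mol / m^3:
  A. kg/m³: ✗ does not match
  B. mol/L: ✓ matches
  C. mmol/L: ✓ matches
  D. mol/m³: ✓ matches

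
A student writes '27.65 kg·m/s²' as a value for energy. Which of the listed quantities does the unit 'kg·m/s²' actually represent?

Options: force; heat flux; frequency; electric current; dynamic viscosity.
force

energy should have units dimensionally equivalent to kg * m^2 / s^2 (e.g. J).
The given unit 'kg·m/s²' reduces to kg * m / s^2. Of the listed options, that is the dimensionality of force.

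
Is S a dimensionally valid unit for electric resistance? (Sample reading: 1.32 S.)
No

electric resistance has SI base units: kg * m^2 / (A^2 * s^3)
S does NOT reduce to kg * m^2 / (A^2 * s^3); a valid unit for electric resistance would be e.g. Ω.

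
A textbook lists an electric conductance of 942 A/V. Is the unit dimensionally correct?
Yes

electric conductance has SI base units: A^2 * s^3 / (kg * m^2)
A/V reduces to the same SI base units, so it is a valid unit for electric conductance.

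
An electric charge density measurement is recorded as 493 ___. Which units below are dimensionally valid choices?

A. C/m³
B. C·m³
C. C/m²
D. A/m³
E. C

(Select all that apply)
A

electric charge density has SI base units: A * s / m^3

Checking each option against A * s / m^3:
  A. C/m³: ✓ matches
  B. C·m³: ✗ does not match
  C. C/m²: ✗ does not match
  D. A/m³: ✗ does not match
  E. C: ✗ does not match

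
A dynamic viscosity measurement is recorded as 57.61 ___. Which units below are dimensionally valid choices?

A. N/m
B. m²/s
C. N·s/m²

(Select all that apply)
C

dynamic viscosity has SI base units: kg / (m * s)

Checking each option against kg / (m * s):
  A. N/m: ✗ does not match
  B. m²/s: ✗ does not match
  C. N·s/m²: ✓ matches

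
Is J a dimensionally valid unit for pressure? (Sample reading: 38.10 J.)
No

pressure has SI base units: kg / (m * s^2)
J does NOT reduce to kg / (m * s^2); a valid unit for pressure would be e.g. Pa.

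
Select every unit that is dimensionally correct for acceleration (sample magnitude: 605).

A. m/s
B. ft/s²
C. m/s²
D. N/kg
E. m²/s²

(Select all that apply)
B, C, D

acceleration has SI base units: m / s^2

Checking each option against m / s^2:
  A. m/s: ✗ does not match
  B. ft/s²: ✓ matches
  C. m/s²: ✓ matches
  D. N/kg: ✓ matches
  E. m²/s²: ✗ does not match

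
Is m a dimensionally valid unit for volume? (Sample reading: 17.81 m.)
No

volume has SI base units: m^3
m does NOT reduce to m^3; a valid unit for volume would be e.g. m³.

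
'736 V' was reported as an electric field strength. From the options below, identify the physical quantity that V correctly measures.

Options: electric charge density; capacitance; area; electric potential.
electric potential

electric field strength should have units dimensionally equivalent to kg * m / (A * s^3) (e.g. V/m).
The given unit 'V' reduces to kg * m^2 / (A * s^3). Of the listed options, that is the dimensionality of electric potential.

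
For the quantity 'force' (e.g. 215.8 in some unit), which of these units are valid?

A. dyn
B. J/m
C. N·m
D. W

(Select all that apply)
A, B

force has SI base units: kg * m / s^2

Checking each option against kg * m / s^2:
  A. dyn: ✓ matches
  B. J/m: ✓ matches
  C. N·m: ✗ does not match
  D. W: ✗ does not match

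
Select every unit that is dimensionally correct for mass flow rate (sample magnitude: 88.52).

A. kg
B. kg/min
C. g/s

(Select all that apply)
B, C

mass flow rate has SI base units: kg / s

Checking each option against kg / s:
  A. kg: ✗ does not match
  B. kg/min: ✓ matches
  C. g/s: ✓ matches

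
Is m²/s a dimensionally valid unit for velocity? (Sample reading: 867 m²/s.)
No

velocity has SI base units: m / s
m²/s does NOT reduce to m / s; a valid unit for velocity would be e.g. m/s.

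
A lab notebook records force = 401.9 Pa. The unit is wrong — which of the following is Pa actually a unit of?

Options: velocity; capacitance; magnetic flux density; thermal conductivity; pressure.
pressure

force should have units dimensionally equivalent to kg * m / s^2 (e.g. N).
The given unit 'Pa' reduces to kg / (m * s^2). Of the listed options, that is the dimensionality of pressure.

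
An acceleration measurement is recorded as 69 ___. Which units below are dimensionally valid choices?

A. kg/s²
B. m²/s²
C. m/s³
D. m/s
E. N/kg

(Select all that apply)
E

acceleration has SI base units: m / s^2

Checking each option against m / s^2:
  A. kg/s²: ✗ does not match
  B. m²/s²: ✗ does not match
  C. m/s³: ✗ does not match
  D. m/s: ✗ does not match
  E. N/kg: ✓ matches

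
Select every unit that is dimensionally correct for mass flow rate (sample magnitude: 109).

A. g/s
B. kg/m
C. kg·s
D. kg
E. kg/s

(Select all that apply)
A, E

mass flow rate has SI base units: kg / s

Checking each option against kg / s:
  A. g/s: ✓ matches
  B. kg/m: ✗ does not match
  C. kg·s: ✗ does not match
  D. kg: ✗ does not match
  E. kg/s: ✓ matches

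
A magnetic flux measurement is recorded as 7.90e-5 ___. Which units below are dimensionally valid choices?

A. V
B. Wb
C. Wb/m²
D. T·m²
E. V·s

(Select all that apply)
B, D, E

magnetic flux has SI base units: kg * m^2 / (A * s^2)

Checking each option against kg * m^2 / (A * s^2):
  A. V: ✗ does not match
  B. Wb: ✓ matches
  C. Wb/m²: ✗ does not match
  D. T·m²: ✓ matches
  E. V·s: ✓ matches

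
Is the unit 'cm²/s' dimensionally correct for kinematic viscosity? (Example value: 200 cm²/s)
Yes

kinematic viscosity has SI base units: m^2 / s
cm²/s reduces to the same SI base units, so it is a valid unit for kinematic viscosity.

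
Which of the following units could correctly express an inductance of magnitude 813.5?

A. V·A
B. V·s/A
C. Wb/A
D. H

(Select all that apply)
B, C, D

inductance has SI base units: kg * m^2 / (A^2 * s^2)

Checking each option against kg * m^2 / (A^2 * s^2):
  A. V·A: ✗ does not match
  B. V·s/A: ✓ matches
  C. Wb/A: ✓ matches
  D. H: ✓ matches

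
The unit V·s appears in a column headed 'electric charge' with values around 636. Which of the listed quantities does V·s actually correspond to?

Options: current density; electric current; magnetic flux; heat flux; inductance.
magnetic flux

electric charge should have units dimensionally equivalent to A * s (e.g. C).
The given unit 'V·s' reduces to kg * m^2 / (A * s^2). Of the listed options, that is the dimensionality of magnetic flux.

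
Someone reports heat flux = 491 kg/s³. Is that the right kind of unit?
Yes

heat flux has SI base units: kg / s^3
kg/s³ reduces to the same SI base units, so it is a valid unit for heat flux.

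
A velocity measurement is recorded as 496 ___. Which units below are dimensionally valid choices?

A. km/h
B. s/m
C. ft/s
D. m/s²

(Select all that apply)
A, C

velocity has SI base units: m / s

Checking each option against m / s:
  A. km/h: ✓ matches
  B. s/m: ✗ does not match
  C. ft/s: ✓ matches
  D. m/s²: ✗ does not match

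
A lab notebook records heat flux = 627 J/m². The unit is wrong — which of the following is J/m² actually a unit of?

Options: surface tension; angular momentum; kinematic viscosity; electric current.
surface tension

heat flux should have units dimensionally equivalent to kg / s^3 (e.g. W/m²).
The given unit 'J/m²' reduces to kg / s^2. Of the listed options, that is the dimensionality of surface tension.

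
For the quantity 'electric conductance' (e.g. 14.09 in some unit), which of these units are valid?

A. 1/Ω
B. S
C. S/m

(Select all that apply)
A, B

electric conductance has SI base units: A^2 * s^3 / (kg * m^2)

Checking each option against A^2 * s^3 / (kg * m^2):
  A. 1/Ω: ✓ matches
  B. S: ✓ matches
  C. S/m: ✗ does not match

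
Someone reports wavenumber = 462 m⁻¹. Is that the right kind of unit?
Yes

wavenumber has SI base units: 1 / m
m⁻¹ reduces to the same SI base units, so it is a valid unit for wavenumber.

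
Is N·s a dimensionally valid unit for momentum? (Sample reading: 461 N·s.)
Yes

momentum has SI base units: kg * m / s
N·s reduces to the same SI base units, so it is a valid unit for momentum.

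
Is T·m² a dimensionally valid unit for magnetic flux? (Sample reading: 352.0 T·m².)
Yes

magnetic flux has SI base units: kg * m^2 / (A * s^2)
T·m² reduces to the same SI base units, so it is a valid unit for magnetic flux.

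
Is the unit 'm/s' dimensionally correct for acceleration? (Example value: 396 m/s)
No

acceleration has SI base units: m / s^2
m/s does NOT reduce to m / s^2; a valid unit for acceleration would be e.g. m/s².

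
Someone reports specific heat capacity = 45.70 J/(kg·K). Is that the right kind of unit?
Yes

specific heat capacity has SI base units: m^2 / (s^2 * K)
J/(kg·K) reduces to the same SI base units, so it is a valid unit for specific heat capacity.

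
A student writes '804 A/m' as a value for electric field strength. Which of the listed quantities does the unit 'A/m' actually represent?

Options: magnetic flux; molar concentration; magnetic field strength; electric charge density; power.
magnetic field strength

electric field strength should have units dimensionally equivalent to kg * m / (A * s^3) (e.g. V/m).
The given unit 'A/m' reduces to A / m. Of the listed options, that is the dimensionality of magnetic field strength.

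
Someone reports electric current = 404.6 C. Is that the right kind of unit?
No

electric current has SI base units: A
C does NOT reduce to A; a valid unit for electric current would be e.g. A.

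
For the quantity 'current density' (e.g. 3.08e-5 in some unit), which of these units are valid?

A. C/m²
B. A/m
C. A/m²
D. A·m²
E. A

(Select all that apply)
C

current density has SI base units: A / m^2

Checking each option against A / m^2:
  A. C/m²: ✗ does not match
  B. A/m: ✗ does not match
  C. A/m²: ✓ matches
  D. A·m²: ✗ does not match
  E. A: ✗ does not match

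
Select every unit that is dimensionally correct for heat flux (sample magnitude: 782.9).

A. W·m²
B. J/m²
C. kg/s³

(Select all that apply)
C

heat flux has SI base units: kg / s^3

Checking each option against kg / s^3:
  A. W·m²: ✗ does not match
  B. J/m²: ✗ does not match
  C. kg/s³: ✓ matches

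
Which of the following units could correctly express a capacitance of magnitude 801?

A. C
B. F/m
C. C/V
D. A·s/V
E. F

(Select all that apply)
C, D, E

capacitance has SI base units: A^2 * s^4 / (kg * m^2)

Checking each option against A^2 * s^4 / (kg * m^2):
  A. C: ✗ does not match
  B. F/m: ✗ does not match
  C. C/V: ✓ matches
  D. A·s/V: ✓ matches
  E. F: ✓ matches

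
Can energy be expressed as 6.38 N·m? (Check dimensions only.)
Yes

energy has SI base units: kg * m^2 / s^2
N·m reduces to the same SI base units, so it is a valid unit for energy.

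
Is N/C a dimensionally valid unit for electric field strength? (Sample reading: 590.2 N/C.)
Yes

electric field strength has SI base units: kg * m / (A * s^3)
N/C reduces to the same SI base units, so it is a valid unit for electric field strength.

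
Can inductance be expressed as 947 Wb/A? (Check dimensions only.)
Yes

inductance has SI base units: kg * m^2 / (A^2 * s^2)
Wb/A reduces to the same SI base units, so it is a valid unit for inductance.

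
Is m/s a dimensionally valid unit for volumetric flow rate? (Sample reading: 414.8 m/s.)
No

volumetric flow rate has SI base units: m^3 / s
m/s does NOT reduce to m^3 / s; a valid unit for volumetric flow rate would be e.g. m³/s.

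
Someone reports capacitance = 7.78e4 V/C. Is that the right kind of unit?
No

capacitance has SI base units: A^2 * s^4 / (kg * m^2)
V/C does NOT reduce to A^2 * s^4 / (kg * m^2); a valid unit for capacitance would be e.g. F.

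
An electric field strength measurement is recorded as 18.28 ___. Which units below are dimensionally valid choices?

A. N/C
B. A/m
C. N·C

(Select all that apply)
A

electric field strength has SI base units: kg * m / (A * s^3)

Checking each option against kg * m / (A * s^3):
  A. N/C: ✓ matches
  B. A/m: ✗ does not match
  C. N·C: ✗ does not match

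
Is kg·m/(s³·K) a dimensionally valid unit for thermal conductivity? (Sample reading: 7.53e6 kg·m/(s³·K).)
Yes

thermal conductivity has SI base units: kg * m / (s^3 * K)
kg·m/(s³·K) reduces to the same SI base units, so it is a valid unit for thermal conductivity.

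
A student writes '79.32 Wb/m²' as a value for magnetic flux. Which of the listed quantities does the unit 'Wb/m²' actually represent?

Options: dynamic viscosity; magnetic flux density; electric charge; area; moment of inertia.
magnetic flux density

magnetic flux should have units dimensionally equivalent to kg * m^2 / (A * s^2) (e.g. Wb).
The given unit 'Wb/m²' reduces to kg / (A * s^2). Of the listed options, that is the dimensionality of magnetic flux density.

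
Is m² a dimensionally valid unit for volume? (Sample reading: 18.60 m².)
No

volume has SI base units: m^3
m² does NOT reduce to m^3; a valid unit for volume would be e.g. m³.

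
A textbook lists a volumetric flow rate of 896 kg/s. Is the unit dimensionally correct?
No

volumetric flow rate has SI base units: m^3 / s
kg/s does NOT reduce to m^3 / s; a valid unit for volumetric flow rate would be e.g. m³/s.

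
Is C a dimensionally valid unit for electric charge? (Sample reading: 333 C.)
Yes

electric charge has SI base units: A * s
C reduces to the same SI base units, so it is a valid unit for electric charge.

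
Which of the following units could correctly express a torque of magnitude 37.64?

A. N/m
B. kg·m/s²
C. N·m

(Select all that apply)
C

torque has SI base units: kg * m^2 / s^2

Checking each option against kg * m^2 / s^2:
  A. N/m: ✗ does not match
  B. kg·m/s²: ✗ does not match
  C. N·m: ✓ matches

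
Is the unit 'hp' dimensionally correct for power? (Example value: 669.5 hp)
Yes

power has SI base units: kg * m^2 / s^3
hp reduces to the same SI base units, so it is a valid unit for power.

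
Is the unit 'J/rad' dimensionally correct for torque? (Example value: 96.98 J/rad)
Yes

torque has SI base units: kg * m^2 / s^2
J/rad reduces to the same SI base units, so it is a valid unit for torque.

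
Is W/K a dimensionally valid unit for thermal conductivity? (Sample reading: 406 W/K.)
No

thermal conductivity has SI base units: kg * m / (s^3 * K)
W/K does NOT reduce to kg * m / (s^3 * K); a valid unit for thermal conductivity would be e.g. W/(m·K).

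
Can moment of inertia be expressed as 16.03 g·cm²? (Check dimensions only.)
Yes

moment of inertia has SI base units: kg * m^2
g·cm² reduces to the same SI base units, so it is a valid unit for moment of inertia.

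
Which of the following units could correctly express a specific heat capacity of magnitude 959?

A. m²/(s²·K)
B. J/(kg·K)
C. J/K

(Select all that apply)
A, B

specific heat capacity has SI base units: m^2 / (s^2 * K)

Checking each option against m^2 / (s^2 * K):
  A. m²/(s²·K): ✓ matches
  B. J/(kg·K): ✓ matches
  C. J/K: ✗ does not match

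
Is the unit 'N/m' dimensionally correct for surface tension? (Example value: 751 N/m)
Yes

surface tension has SI base units: kg / s^2
N/m reduces to the same SI base units, so it is a valid unit for surface tension.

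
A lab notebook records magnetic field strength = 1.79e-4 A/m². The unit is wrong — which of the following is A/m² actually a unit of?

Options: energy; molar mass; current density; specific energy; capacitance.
current density

magnetic field strength should have units dimensionally equivalent to A / m (e.g. A/m).
The given unit 'A/m²' reduces to A / m^2. Of the listed options, that is the dimensionality of current density.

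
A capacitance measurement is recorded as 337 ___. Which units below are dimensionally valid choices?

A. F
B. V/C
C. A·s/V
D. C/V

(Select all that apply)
A, C, D

capacitance has SI base units: A^2 * s^4 / (kg * m^2)

Checking each option against A^2 * s^4 / (kg * m^2):
  A. F: ✓ matches
  B. V/C: ✗ does not match
  C. A·s/V: ✓ matches
  D. C/V: ✓ matches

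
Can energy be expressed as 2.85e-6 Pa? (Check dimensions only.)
No

energy has SI base units: kg * m^2 / s^2
Pa does NOT reduce to kg * m^2 / s^2; a valid unit for energy would be e.g. J.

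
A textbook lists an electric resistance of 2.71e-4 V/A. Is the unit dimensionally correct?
Yes

electric resistance has SI base units: kg * m^2 / (A^2 * s^3)
V/A reduces to the same SI base units, so it is a valid unit for electric resistance.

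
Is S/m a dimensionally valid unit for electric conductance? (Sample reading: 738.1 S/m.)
No

electric conductance has SI base units: A^2 * s^3 / (kg * m^2)
S/m does NOT reduce to A^2 * s^3 / (kg * m^2); a valid unit for electric conductance would be e.g. S.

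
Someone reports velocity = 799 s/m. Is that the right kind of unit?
No

velocity has SI base units: m / s
s/m does NOT reduce to m / s; a valid unit for velocity would be e.g. m/s.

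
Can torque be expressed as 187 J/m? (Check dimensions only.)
No

torque has SI base units: kg * m^2 / s^2
J/m does NOT reduce to kg * m^2 / s^2; a valid unit for torque would be e.g. N·m.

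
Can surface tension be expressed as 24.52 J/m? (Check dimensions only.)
No

surface tension has SI base units: kg / s^2
J/m does NOT reduce to kg / s^2; a valid unit for surface tension would be e.g. N/m.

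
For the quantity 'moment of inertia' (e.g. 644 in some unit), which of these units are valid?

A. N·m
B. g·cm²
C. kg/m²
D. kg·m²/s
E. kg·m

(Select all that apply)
B

moment of inertia has SI base units: kg * m^2

Checking each option against kg * m^2:
  A. N·m: ✗ does not match
  B. g·cm²: ✓ matches
  C. kg/m²: ✗ does not match
  D. kg·m²/s: ✗ does not match
  E. kg·m: ✗ does not match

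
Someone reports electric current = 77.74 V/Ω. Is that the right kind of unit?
Yes

electric current has SI base units: A
V/Ω reduces to the same SI base units, so it is a valid unit for electric current.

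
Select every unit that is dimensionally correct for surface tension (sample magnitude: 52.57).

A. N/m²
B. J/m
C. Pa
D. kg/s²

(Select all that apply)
D

surface tension has SI base units: kg / s^2

Checking each option against kg / s^2:
  A. N/m²: ✗ does not match
  B. J/m: ✗ does not match
  C. Pa: ✗ does not match
  D. kg/s²: ✓ matches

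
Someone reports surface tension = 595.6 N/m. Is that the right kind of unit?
Yes

surface tension has SI base units: kg / s^2
N/m reduces to the same SI base units, so it is a valid unit for surface tension.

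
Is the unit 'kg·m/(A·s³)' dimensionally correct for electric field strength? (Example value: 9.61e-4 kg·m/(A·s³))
Yes

electric field strength has SI base units: kg * m / (A * s^3)
kg·m/(A·s³) reduces to the same SI base units, so it is a valid unit for electric field strength.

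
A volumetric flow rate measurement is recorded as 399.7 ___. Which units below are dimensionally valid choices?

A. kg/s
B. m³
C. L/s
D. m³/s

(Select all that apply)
C, D

volumetric flow rate has SI base units: m^3 / s

Checking each option against m^3 / s:
  A. kg/s: ✗ does not match
  B. m³: ✗ does not match
  C. L/s: ✓ matches
  D. m³/s: ✓ matches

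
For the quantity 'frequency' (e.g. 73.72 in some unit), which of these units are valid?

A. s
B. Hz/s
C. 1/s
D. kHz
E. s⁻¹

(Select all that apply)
C, D, E

frequency has SI base units: 1 / s

Checking each option against 1 / s:
  A. s: ✗ does not match
  B. Hz/s: ✗ does not match
  C. 1/s: ✓ matches
  D. kHz: ✓ matches
  E. s⁻¹: ✓ matches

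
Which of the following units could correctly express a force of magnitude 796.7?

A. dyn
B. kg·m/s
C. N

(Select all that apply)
A, C

force has SI base units: kg * m / s^2

Checking each option against kg * m / s^2:
  A. dyn: ✓ matches
  B. kg·m/s: ✗ does not match
  C. N: ✓ matches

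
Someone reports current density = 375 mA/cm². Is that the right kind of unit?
Yes

current density has SI base units: A / m^2
mA/cm² reduces to the same SI base units, so it is a valid unit for current density.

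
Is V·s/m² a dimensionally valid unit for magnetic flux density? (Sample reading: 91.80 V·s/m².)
Yes

magnetic flux density has SI base units: kg / (A * s^2)
V·s/m² reduces to the same SI base units, so it is a valid unit for magnetic flux density.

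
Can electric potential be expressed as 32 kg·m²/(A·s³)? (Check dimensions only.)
Yes

electric potential has SI base units: kg * m^2 / (A * s^3)
kg·m²/(A·s³) reduces to the same SI base units, so it is a valid unit for electric potential.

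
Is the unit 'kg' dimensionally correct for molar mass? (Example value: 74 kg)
No

molar mass has SI base units: kg / mol
kg does NOT reduce to kg / mol; a valid unit for molar mass would be e.g. kg/mol.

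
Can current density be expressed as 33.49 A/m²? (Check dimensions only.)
Yes

current density has SI base units: A / m^2
A/m² reduces to the same SI base units, so it is a valid unit for current density.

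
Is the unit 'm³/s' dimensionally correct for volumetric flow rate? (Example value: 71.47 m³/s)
Yes

volumetric flow rate has SI base units: m^3 / s
m³/s reduces to the same SI base units, so it is a valid unit for volumetric flow rate.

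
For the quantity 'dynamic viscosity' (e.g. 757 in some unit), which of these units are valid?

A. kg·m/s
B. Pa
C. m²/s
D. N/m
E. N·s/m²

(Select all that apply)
E

dynamic viscosity has SI base units: kg / (m * s)

Checking each option against kg / (m * s):
  A. kg·m/s: ✗ does not match
  B. Pa: ✗ does not match
  C. m²/s: ✗ does not match
  D. N/m: ✗ does not match
  E. N·s/m²: ✓ matches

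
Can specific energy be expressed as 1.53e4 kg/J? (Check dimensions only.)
No

specific energy has SI base units: m^2 / s^2
kg/J does NOT reduce to m^2 / s^2; a valid unit for specific energy would be e.g. J/kg.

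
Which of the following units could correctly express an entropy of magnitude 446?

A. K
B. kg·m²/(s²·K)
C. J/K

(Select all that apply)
B, C

entropy has SI base units: kg * m^2 / (s^2 * K)

Checking each option against kg * m^2 / (s^2 * K):
  A. K: ✗ does not match
  B. kg·m²/(s²·K): ✓ matches
  C. J/K: ✓ matches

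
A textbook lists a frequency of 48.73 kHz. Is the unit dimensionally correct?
Yes

frequency has SI base units: 1 / s
kHz reduces to the same SI base units, so it is a valid unit for frequency.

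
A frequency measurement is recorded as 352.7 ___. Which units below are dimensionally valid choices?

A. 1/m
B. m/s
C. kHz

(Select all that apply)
C

frequency has SI base units: 1 / s

Checking each option against 1 / s:
  A. 1/m: ✗ does not match
  B. m/s: ✗ does not match
  C. kHz: ✓ matches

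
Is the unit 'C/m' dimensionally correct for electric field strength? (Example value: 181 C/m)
No

electric field strength has SI base units: kg * m / (A * s^3)
C/m does NOT reduce to kg * m / (A * s^3); a valid unit for electric field strength would be e.g. V/m.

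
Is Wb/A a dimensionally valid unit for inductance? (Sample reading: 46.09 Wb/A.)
Yes

inductance has SI base units: kg * m^2 / (A^2 * s^2)
Wb/A reduces to the same SI base units, so it is a valid unit for inductance.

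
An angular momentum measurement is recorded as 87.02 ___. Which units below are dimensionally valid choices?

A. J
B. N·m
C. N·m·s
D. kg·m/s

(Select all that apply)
C

angular momentum has SI base units: kg * m^2 / s

Checking each option against kg * m^2 / s:
  A. J: ✗ does not match
  B. N·m: ✗ does not match
  C. N·m·s: ✓ matches
  D. kg·m/s: ✗ does not match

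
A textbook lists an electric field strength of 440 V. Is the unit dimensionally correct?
No

electric field strength has SI base units: kg * m / (A * s^3)
V does NOT reduce to kg * m / (A * s^3); a valid unit for electric field strength would be e.g. V/m.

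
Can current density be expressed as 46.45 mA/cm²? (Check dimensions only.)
Yes

current density has SI base units: A / m^2
mA/cm² reduces to the same SI base units, so it is a valid unit for current density.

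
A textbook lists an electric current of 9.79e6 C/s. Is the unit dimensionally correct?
Yes

electric current has SI base units: A
C/s reduces to the same SI base units, so it is a valid unit for electric current.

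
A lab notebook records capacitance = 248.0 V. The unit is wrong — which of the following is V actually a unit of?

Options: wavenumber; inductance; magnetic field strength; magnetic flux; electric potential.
electric potential

capacitance should have units dimensionally equivalent to A^2 * s^4 / (kg * m^2) (e.g. F).
The given unit 'V' reduces to kg * m^2 / (A * s^3). Of the listed options, that is the dimensionality of electric potential.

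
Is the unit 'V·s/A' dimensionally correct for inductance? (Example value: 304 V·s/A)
Yes

inductance has SI base units: kg * m^2 / (A^2 * s^2)
V·s/A reduces to the same SI base units, so it is a valid unit for inductance.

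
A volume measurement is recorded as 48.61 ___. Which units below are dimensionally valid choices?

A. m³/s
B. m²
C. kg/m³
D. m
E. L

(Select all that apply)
E

volume has SI base units: m^3

Checking each option against m^3:
  A. m³/s: ✗ does not match
  B. m²: ✗ does not match
  C. kg/m³: ✗ does not match
  D. m: ✗ does not match
  E. L: ✓ matches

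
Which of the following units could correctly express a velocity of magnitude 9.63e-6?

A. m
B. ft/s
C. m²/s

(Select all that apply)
B

velocity has SI base units: m / s

Checking each option against m / s:
  A. m: ✗ does not match
  B. ft/s: ✓ matches
  C. m²/s: ✗ does not match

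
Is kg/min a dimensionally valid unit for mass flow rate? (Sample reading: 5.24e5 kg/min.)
Yes

mass flow rate has SI base units: kg / s
kg/min reduces to the same SI base units, so it is a valid unit for mass flow rate.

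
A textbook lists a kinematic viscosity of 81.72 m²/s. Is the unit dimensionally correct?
Yes

kinematic viscosity has SI base units: m^2 / s
m²/s reduces to the same SI base units, so it is a valid unit for kinematic viscosity.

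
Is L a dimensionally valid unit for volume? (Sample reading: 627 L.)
Yes

volume has SI base units: m^3
L reduces to the same SI base units, so it is a valid unit for volume.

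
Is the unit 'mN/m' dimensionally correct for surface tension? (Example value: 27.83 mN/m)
Yes

surface tension has SI base units: kg / s^2
mN/m reduces to the same SI base units, so it is a valid unit for surface tension.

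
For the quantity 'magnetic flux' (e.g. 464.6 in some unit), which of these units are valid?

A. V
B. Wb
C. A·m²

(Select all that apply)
B

magnetic flux has SI base units: kg * m^2 / (A * s^2)

Checking each option against kg * m^2 / (A * s^2):
  A. V: ✗ does not match
  B. Wb: ✓ matches
  C. A·m²: ✗ does not match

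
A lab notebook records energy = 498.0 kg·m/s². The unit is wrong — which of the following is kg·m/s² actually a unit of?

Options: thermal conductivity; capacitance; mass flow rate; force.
force

energy should have units dimensionally equivalent to kg * m^2 / s^2 (e.g. J).
The given unit 'kg·m/s²' reduces to kg * m / s^2. Of the listed options, that is the dimensionality of force.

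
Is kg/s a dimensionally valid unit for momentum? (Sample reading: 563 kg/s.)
No

momentum has SI base units: kg * m / s
kg/s does NOT reduce to kg * m / s; a valid unit for momentum would be e.g. kg·m/s.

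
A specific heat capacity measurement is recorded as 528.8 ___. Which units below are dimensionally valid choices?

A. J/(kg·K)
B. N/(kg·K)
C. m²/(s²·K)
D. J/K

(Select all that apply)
A, C

specific heat capacity has SI base units: m^2 / (s^2 * K)

Checking each option against m^2 / (s^2 * K):
  A. J/(kg·K): ✓ matches
  B. N/(kg·K): ✗ does not match
  C. m²/(s²·K): ✓ matches
  D. J/K: ✗ does not match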